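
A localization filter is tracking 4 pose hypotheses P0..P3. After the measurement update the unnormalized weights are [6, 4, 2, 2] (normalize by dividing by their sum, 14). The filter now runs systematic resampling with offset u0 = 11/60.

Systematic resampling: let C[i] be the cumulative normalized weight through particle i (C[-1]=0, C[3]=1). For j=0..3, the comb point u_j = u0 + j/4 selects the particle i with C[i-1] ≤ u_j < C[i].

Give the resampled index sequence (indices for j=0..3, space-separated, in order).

0 1 1 3

C = [3/7, 5/7, 6/7, 1]
j=0: u_0=11/60 ∈ [0, 3/7) → index 0
j=1: u_1=13/30 ∈ [3/7, 5/7) → index 1
j=2: u_2=41/60 ∈ [3/7, 5/7) → index 1
j=3: u_3=14/15 ∈ [6/7, 1) → index 3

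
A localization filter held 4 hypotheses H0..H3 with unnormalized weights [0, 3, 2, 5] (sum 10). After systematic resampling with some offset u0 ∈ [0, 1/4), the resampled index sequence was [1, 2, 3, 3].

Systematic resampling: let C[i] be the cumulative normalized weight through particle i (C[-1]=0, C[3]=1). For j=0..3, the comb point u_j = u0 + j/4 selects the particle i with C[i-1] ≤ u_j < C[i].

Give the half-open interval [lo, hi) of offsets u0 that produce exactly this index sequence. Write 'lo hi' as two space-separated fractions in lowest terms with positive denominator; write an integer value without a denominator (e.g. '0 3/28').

1/20 1/4

C = [0, 3/10, 1/2, 1]
j=0 picked index 1: u0 ∈ [0, 3/10)
j=1 picked index 2: u0 ∈ [1/20, 1/4)
j=2 picked index 3: u0 ∈ [0, 1/2)
j=3 picked index 3: u0 ∈ [-1/4, 1/4)
intersection: [1/20, 1/4)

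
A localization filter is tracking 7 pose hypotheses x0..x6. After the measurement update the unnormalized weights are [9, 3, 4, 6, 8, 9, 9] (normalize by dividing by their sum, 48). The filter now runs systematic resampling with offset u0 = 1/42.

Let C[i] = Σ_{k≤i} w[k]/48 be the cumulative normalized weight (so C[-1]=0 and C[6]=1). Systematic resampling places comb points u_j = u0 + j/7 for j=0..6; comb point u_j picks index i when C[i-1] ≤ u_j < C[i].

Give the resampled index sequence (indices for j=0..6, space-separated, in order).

0 0 2 3 4 5 6

C = [3/16, 1/4, 1/3, 11/24, 5/8, 13/16, 1]
j=0: u_0=1/42 ∈ [0, 3/16) → index 0
j=1: u_1=1/6 ∈ [0, 3/16) → index 0
j=2: u_2=13/42 ∈ [1/4, 1/3) → index 2
j=3: u_3=19/42 ∈ [1/3, 11/24) → index 3
j=4: u_4=25/42 ∈ [11/24, 5/8) → index 4
j=5: u_5=31/42 ∈ [5/8, 13/16) → index 5
j=6: u_6=37/42 ∈ [13/16, 1) → index 6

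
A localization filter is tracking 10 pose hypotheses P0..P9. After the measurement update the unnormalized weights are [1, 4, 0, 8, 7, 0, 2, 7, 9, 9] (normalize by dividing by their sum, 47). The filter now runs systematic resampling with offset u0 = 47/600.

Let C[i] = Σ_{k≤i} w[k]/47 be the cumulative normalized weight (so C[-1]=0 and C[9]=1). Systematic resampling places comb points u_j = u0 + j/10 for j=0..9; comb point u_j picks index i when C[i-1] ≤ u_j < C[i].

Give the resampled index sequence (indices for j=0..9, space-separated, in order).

C = [1/47, 5/47, 5/47, 13/47, 20/47, 20/47, 22/47, 29/47, 38/47, 1]
j=0: u_0=47/600 ∈ [1/47, 5/47) → index 1
j=1: u_1=107/600 ∈ [5/47, 13/47) → index 3
j=2: u_2=167/600 ∈ [13/47, 20/47) → index 4
j=3: u_3=227/600 ∈ [13/47, 20/47) → index 4
j=4: u_4=287/600 ∈ [22/47, 29/47) → index 7
j=5: u_5=347/600 ∈ [22/47, 29/47) → index 7
j=6: u_6=407/600 ∈ [29/47, 38/47) → index 8
j=7: u_7=467/600 ∈ [29/47, 38/47) → index 8
j=8: u_8=527/600 ∈ [38/47, 1) → index 9
j=9: u_9=587/600 ∈ [38/47, 1) → index 9

1 3 4 4 7 7 8 8 9 9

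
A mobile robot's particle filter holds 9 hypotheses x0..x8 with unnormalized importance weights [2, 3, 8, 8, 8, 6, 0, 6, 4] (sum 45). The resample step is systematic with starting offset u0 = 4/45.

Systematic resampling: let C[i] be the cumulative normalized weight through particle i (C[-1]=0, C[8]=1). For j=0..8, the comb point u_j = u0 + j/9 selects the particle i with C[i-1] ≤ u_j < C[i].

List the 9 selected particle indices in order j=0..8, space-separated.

1 2 3 3 4 5 5 7 8

C = [2/45, 1/9, 13/45, 7/15, 29/45, 7/9, 7/9, 41/45, 1]
j=0: u_0=4/45 ∈ [2/45, 1/9) → index 1
j=1: u_1=1/5 ∈ [1/9, 13/45) → index 2
j=2: u_2=14/45 ∈ [13/45, 7/15) → index 3
j=3: u_3=19/45 ∈ [13/45, 7/15) → index 3
j=4: u_4=8/15 ∈ [7/15, 29/45) → index 4
j=5: u_5=29/45 ∈ [29/45, 7/9) → index 5
j=6: u_6=34/45 ∈ [29/45, 7/9) → index 5
j=7: u_7=13/15 ∈ [7/9, 41/45) → index 7
j=8: u_8=44/45 ∈ [41/45, 1) → index 8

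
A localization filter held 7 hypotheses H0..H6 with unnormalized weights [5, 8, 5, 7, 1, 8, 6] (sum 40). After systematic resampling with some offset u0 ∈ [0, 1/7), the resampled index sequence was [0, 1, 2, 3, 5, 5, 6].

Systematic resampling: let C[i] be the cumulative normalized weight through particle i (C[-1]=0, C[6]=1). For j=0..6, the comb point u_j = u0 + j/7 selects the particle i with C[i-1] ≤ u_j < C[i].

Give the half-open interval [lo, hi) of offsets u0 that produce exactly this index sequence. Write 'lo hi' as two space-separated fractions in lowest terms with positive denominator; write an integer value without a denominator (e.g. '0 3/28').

11/140 1/8

C = [1/8, 13/40, 9/20, 5/8, 13/20, 17/20, 1]
j=0 picked index 0: u0 ∈ [0, 1/8)
j=1 picked index 1: u0 ∈ [-1/56, 51/280)
j=2 picked index 2: u0 ∈ [11/280, 23/140)
j=3 picked index 3: u0 ∈ [3/140, 11/56)
j=4 picked index 5: u0 ∈ [11/140, 39/140)
j=5 picked index 5: u0 ∈ [-9/140, 19/140)
j=6 picked index 6: u0 ∈ [-1/140, 1/7)
intersection: [11/140, 1/8)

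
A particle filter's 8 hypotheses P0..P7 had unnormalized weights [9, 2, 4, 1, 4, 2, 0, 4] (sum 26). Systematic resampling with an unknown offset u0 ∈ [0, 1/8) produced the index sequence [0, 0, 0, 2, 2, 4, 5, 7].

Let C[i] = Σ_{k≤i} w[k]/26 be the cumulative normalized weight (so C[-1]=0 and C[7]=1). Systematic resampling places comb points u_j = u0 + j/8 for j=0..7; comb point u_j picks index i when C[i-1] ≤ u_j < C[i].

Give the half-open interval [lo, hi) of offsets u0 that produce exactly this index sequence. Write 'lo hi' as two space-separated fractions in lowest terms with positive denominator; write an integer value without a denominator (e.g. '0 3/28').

5/104 1/13

C = [9/26, 11/26, 15/26, 8/13, 10/13, 11/13, 11/13, 1]
j=0 picked index 0: u0 ∈ [0, 9/26)
j=1 picked index 0: u0 ∈ [-1/8, 23/104)
j=2 picked index 0: u0 ∈ [-1/4, 5/52)
j=3 picked index 2: u0 ∈ [5/104, 21/104)
j=4 picked index 2: u0 ∈ [-1/13, 1/13)
j=5 picked index 4: u0 ∈ [-1/104, 15/104)
j=6 picked index 5: u0 ∈ [1/52, 5/52)
j=7 picked index 7: u0 ∈ [-3/104, 1/8)
intersection: [5/104, 1/13)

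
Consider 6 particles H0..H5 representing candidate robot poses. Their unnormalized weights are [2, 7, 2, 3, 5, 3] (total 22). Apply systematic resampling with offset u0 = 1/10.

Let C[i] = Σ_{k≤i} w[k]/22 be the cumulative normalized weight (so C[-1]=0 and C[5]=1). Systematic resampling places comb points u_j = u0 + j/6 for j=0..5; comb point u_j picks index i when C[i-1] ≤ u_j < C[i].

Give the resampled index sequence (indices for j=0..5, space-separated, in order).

1 1 2 3 4 5

C = [1/11, 9/22, 1/2, 7/11, 19/22, 1]
j=0: u_0=1/10 ∈ [1/11, 9/22) → index 1
j=1: u_1=4/15 ∈ [1/11, 9/22) → index 1
j=2: u_2=13/30 ∈ [9/22, 1/2) → index 2
j=3: u_3=3/5 ∈ [1/2, 7/11) → index 3
j=4: u_4=23/30 ∈ [7/11, 19/22) → index 4
j=5: u_5=14/15 ∈ [19/22, 1) → index 5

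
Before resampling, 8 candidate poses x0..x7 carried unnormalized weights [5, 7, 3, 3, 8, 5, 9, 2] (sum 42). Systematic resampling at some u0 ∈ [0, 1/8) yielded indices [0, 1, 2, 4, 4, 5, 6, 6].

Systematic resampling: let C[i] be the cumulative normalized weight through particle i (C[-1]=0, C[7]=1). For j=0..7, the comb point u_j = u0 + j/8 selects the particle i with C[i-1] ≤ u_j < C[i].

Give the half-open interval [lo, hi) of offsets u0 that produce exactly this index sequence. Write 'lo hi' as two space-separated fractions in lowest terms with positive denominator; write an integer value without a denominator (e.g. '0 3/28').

C = [5/42, 2/7, 5/14, 3/7, 13/21, 31/42, 20/21, 1]
j=0 picked index 0: u0 ∈ [0, 5/42)
j=1 picked index 1: u0 ∈ [-1/168, 9/56)
j=2 picked index 2: u0 ∈ [1/28, 3/28)
j=3 picked index 4: u0 ∈ [3/56, 41/168)
j=4 picked index 4: u0 ∈ [-1/14, 5/42)
j=5 picked index 5: u0 ∈ [-1/168, 19/168)
j=6 picked index 6: u0 ∈ [-1/84, 17/84)
j=7 picked index 6: u0 ∈ [-23/168, 13/168)
intersection: [3/56, 13/168)

3/56 13/168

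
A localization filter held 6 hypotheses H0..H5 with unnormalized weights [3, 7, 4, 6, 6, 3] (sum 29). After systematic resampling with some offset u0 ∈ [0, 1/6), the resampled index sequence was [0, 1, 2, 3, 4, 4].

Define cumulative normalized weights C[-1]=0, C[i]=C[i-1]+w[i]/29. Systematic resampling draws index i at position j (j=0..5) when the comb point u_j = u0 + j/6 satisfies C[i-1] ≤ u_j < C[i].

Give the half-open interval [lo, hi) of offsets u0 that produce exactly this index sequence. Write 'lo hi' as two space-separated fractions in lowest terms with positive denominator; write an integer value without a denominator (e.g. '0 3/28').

C = [3/29, 10/29, 14/29, 20/29, 26/29, 1]
j=0 picked index 0: u0 ∈ [0, 3/29)
j=1 picked index 1: u0 ∈ [-11/174, 31/174)
j=2 picked index 2: u0 ∈ [1/87, 13/87)
j=3 picked index 3: u0 ∈ [-1/58, 11/58)
j=4 picked index 4: u0 ∈ [2/87, 20/87)
j=5 picked index 4: u0 ∈ [-25/174, 11/174)
intersection: [2/87, 11/174)

2/87 11/174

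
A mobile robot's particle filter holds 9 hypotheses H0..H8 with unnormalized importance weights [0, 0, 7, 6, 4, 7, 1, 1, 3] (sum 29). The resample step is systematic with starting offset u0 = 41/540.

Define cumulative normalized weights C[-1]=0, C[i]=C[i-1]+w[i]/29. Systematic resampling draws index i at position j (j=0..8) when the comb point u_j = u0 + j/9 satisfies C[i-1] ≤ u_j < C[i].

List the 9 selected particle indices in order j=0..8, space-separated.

C = [0, 0, 7/29, 13/29, 17/29, 24/29, 25/29, 26/29, 1]
j=0: u_0=41/540 ∈ [0, 7/29) → index 2
j=1: u_1=101/540 ∈ [0, 7/29) → index 2
j=2: u_2=161/540 ∈ [7/29, 13/29) → index 3
j=3: u_3=221/540 ∈ [7/29, 13/29) → index 3
j=4: u_4=281/540 ∈ [13/29, 17/29) → index 4
j=5: u_5=341/540 ∈ [17/29, 24/29) → index 5
j=6: u_6=401/540 ∈ [17/29, 24/29) → index 5
j=7: u_7=461/540 ∈ [24/29, 25/29) → index 6
j=8: u_8=521/540 ∈ [26/29, 1) → index 8

2 2 3 3 4 5 5 6 8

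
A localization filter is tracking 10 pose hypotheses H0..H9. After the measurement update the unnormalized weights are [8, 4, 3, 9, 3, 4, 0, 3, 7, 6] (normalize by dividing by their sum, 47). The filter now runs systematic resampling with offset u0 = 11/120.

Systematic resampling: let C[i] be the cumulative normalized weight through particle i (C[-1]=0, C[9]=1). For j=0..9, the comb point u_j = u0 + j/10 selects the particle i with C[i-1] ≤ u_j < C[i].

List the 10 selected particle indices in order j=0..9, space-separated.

0 1 2 3 3 5 7 8 9 9

C = [8/47, 12/47, 15/47, 24/47, 27/47, 31/47, 31/47, 34/47, 41/47, 1]
j=0: u_0=11/120 ∈ [0, 8/47) → index 0
j=1: u_1=23/120 ∈ [8/47, 12/47) → index 1
j=2: u_2=7/24 ∈ [12/47, 15/47) → index 2
j=3: u_3=47/120 ∈ [15/47, 24/47) → index 3
j=4: u_4=59/120 ∈ [15/47, 24/47) → index 3
j=5: u_5=71/120 ∈ [27/47, 31/47) → index 5
j=6: u_6=83/120 ∈ [31/47, 34/47) → index 7
j=7: u_7=19/24 ∈ [34/47, 41/47) → index 8
j=8: u_8=107/120 ∈ [41/47, 1) → index 9
j=9: u_9=119/120 ∈ [41/47, 1) → index 9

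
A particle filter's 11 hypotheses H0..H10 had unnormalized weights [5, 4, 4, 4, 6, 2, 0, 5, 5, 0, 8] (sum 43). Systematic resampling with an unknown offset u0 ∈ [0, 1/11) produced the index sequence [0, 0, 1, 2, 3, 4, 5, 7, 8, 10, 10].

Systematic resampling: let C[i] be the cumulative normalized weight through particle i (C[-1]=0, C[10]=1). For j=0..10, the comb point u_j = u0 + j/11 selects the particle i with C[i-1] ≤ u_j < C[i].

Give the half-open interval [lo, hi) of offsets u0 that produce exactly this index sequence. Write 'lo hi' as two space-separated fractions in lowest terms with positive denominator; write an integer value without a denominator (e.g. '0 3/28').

0 12/473

C = [5/43, 9/43, 13/43, 17/43, 23/43, 25/43, 25/43, 30/43, 35/43, 35/43, 1]
j=0 picked index 0: u0 ∈ [0, 5/43)
j=1 picked index 0: u0 ∈ [-1/11, 12/473)
j=2 picked index 1: u0 ∈ [-31/473, 13/473)
j=3 picked index 2: u0 ∈ [-30/473, 14/473)
j=4 picked index 3: u0 ∈ [-29/473, 15/473)
j=5 picked index 4: u0 ∈ [-28/473, 38/473)
j=6 picked index 5: u0 ∈ [-5/473, 17/473)
j=7 picked index 7: u0 ∈ [-26/473, 29/473)
j=8 picked index 8: u0 ∈ [-14/473, 41/473)
j=9 picked index 10: u0 ∈ [-2/473, 2/11)
j=10 picked index 10: u0 ∈ [-45/473, 1/11)
intersection: [0, 12/473)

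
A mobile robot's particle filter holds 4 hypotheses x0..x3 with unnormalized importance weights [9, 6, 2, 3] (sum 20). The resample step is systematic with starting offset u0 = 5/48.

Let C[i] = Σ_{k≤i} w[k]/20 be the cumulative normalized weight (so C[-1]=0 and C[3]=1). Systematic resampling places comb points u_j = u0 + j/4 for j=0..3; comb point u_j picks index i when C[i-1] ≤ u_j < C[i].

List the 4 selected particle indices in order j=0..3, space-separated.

C = [9/20, 3/4, 17/20, 1]
j=0: u_0=5/48 ∈ [0, 9/20) → index 0
j=1: u_1=17/48 ∈ [0, 9/20) → index 0
j=2: u_2=29/48 ∈ [9/20, 3/4) → index 1
j=3: u_3=41/48 ∈ [17/20, 1) → index 3

0 0 1 3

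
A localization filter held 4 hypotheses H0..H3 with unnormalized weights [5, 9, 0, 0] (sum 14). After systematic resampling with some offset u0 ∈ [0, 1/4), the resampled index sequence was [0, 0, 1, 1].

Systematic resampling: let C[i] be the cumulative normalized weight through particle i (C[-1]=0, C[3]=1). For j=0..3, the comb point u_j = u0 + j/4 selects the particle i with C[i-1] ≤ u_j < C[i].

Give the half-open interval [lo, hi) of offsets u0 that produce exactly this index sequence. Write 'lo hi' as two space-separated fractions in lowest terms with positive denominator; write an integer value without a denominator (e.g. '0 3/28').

0 3/28

C = [5/14, 1, 1, 1]
j=0 picked index 0: u0 ∈ [0, 5/14)
j=1 picked index 0: u0 ∈ [-1/4, 3/28)
j=2 picked index 1: u0 ∈ [-1/7, 1/2)
j=3 picked index 1: u0 ∈ [-11/28, 1/4)
intersection: [0, 3/28)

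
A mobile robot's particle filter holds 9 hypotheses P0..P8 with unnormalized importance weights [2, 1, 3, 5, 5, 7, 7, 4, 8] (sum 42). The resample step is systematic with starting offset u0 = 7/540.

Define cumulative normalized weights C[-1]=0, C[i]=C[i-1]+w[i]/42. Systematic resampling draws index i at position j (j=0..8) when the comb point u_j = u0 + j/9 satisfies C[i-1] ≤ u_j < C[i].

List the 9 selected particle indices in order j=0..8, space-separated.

C = [1/21, 1/14, 1/7, 11/42, 8/21, 23/42, 5/7, 17/21, 1]
j=0: u_0=7/540 ∈ [0, 1/21) → index 0
j=1: u_1=67/540 ∈ [1/14, 1/7) → index 2
j=2: u_2=127/540 ∈ [1/7, 11/42) → index 3
j=3: u_3=187/540 ∈ [11/42, 8/21) → index 4
j=4: u_4=247/540 ∈ [8/21, 23/42) → index 5
j=5: u_5=307/540 ∈ [23/42, 5/7) → index 6
j=6: u_6=367/540 ∈ [23/42, 5/7) → index 6
j=7: u_7=427/540 ∈ [5/7, 17/21) → index 7
j=8: u_8=487/540 ∈ [17/21, 1) → index 8

0 2 3 4 5 6 6 7 8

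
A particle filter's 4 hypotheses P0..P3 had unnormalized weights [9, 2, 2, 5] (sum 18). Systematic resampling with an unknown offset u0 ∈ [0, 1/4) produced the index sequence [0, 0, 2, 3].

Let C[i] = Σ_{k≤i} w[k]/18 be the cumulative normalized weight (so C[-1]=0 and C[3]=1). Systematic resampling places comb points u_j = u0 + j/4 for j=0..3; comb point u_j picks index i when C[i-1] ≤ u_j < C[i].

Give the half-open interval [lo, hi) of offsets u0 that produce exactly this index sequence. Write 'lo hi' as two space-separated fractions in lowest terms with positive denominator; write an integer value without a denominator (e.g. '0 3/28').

C = [1/2, 11/18, 13/18, 1]
j=0 picked index 0: u0 ∈ [0, 1/2)
j=1 picked index 0: u0 ∈ [-1/4, 1/4)
j=2 picked index 2: u0 ∈ [1/9, 2/9)
j=3 picked index 3: u0 ∈ [-1/36, 1/4)
intersection: [1/9, 2/9)

1/9 2/9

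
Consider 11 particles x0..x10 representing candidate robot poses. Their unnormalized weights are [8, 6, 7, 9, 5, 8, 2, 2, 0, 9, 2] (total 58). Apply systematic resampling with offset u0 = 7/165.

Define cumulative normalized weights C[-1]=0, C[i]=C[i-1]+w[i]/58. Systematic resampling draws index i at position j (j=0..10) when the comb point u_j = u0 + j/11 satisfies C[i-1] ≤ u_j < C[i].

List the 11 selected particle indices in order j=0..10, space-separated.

C = [4/29, 7/29, 21/58, 15/29, 35/58, 43/58, 45/58, 47/58, 47/58, 28/29, 1]
j=0: u_0=7/165 ∈ [0, 4/29) → index 0
j=1: u_1=2/15 ∈ [0, 4/29) → index 0
j=2: u_2=37/165 ∈ [4/29, 7/29) → index 1
j=3: u_3=52/165 ∈ [7/29, 21/58) → index 2
j=4: u_4=67/165 ∈ [21/58, 15/29) → index 3
j=5: u_5=82/165 ∈ [21/58, 15/29) → index 3
j=6: u_6=97/165 ∈ [15/29, 35/58) → index 4
j=7: u_7=112/165 ∈ [35/58, 43/58) → index 5
j=8: u_8=127/165 ∈ [43/58, 45/58) → index 6
j=9: u_9=142/165 ∈ [47/58, 28/29) → index 9
j=10: u_10=157/165 ∈ [47/58, 28/29) → index 9

0 0 1 2 3 3 4 5 6 9 9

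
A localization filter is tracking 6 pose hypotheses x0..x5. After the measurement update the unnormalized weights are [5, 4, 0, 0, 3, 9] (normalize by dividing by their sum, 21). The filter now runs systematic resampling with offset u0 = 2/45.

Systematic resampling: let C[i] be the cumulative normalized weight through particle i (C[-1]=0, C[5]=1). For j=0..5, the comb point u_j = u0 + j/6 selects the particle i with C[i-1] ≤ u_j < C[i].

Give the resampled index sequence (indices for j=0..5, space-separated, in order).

0 0 1 4 5 5

C = [5/21, 3/7, 3/7, 3/7, 4/7, 1]
j=0: u_0=2/45 ∈ [0, 5/21) → index 0
j=1: u_1=19/90 ∈ [0, 5/21) → index 0
j=2: u_2=17/45 ∈ [5/21, 3/7) → index 1
j=3: u_3=49/90 ∈ [3/7, 4/7) → index 4
j=4: u_4=32/45 ∈ [4/7, 1) → index 5
j=5: u_5=79/90 ∈ [4/7, 1) → index 5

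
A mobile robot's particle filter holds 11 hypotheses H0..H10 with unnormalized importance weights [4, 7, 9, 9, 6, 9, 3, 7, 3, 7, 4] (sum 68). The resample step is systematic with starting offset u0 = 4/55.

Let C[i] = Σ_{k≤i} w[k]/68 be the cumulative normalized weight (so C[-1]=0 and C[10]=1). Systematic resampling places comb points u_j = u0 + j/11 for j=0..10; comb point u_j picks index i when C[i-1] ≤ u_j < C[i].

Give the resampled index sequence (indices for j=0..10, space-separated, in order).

1 2 2 3 4 5 5 7 8 9 10

C = [1/17, 11/68, 5/17, 29/68, 35/68, 11/17, 47/68, 27/34, 57/68, 16/17, 1]
j=0: u_0=4/55 ∈ [1/17, 11/68) → index 1
j=1: u_1=9/55 ∈ [11/68, 5/17) → index 2
j=2: u_2=14/55 ∈ [11/68, 5/17) → index 2
j=3: u_3=19/55 ∈ [5/17, 29/68) → index 3
j=4: u_4=24/55 ∈ [29/68, 35/68) → index 4
j=5: u_5=29/55 ∈ [35/68, 11/17) → index 5
j=6: u_6=34/55 ∈ [35/68, 11/17) → index 5
j=7: u_7=39/55 ∈ [47/68, 27/34) → index 7
j=8: u_8=4/5 ∈ [27/34, 57/68) → index 8
j=9: u_9=49/55 ∈ [57/68, 16/17) → index 9
j=10: u_10=54/55 ∈ [16/17, 1) → index 10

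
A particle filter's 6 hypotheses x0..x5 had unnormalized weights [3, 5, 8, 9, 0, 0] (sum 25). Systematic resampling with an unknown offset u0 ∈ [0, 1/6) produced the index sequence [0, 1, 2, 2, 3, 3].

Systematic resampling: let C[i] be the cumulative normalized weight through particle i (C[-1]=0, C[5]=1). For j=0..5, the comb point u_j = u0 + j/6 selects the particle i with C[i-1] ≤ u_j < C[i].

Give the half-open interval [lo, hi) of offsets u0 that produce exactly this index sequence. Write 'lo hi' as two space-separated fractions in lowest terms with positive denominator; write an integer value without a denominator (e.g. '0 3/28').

C = [3/25, 8/25, 16/25, 1, 1, 1]
j=0 picked index 0: u0 ∈ [0, 3/25)
j=1 picked index 1: u0 ∈ [-7/150, 23/150)
j=2 picked index 2: u0 ∈ [-1/75, 23/75)
j=3 picked index 2: u0 ∈ [-9/50, 7/50)
j=4 picked index 3: u0 ∈ [-2/75, 1/3)
j=5 picked index 3: u0 ∈ [-29/150, 1/6)
intersection: [0, 3/25)

0 3/25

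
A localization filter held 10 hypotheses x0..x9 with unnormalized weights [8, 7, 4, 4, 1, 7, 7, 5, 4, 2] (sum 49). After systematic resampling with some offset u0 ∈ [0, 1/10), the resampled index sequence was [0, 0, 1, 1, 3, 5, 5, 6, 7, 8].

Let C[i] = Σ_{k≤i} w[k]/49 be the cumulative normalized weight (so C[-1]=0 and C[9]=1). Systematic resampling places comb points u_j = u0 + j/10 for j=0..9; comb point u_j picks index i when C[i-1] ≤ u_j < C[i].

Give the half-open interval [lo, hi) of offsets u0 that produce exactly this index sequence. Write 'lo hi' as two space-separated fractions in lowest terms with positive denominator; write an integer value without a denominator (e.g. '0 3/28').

0 3/490

C = [8/49, 15/49, 19/49, 23/49, 24/49, 31/49, 38/49, 43/49, 47/49, 1]
j=0 picked index 0: u0 ∈ [0, 8/49)
j=1 picked index 0: u0 ∈ [-1/10, 31/490)
j=2 picked index 1: u0 ∈ [-9/245, 26/245)
j=3 picked index 1: u0 ∈ [-67/490, 3/490)
j=4 picked index 3: u0 ∈ [-3/245, 17/245)
j=5 picked index 5: u0 ∈ [-1/98, 13/98)
j=6 picked index 5: u0 ∈ [-27/245, 8/245)
j=7 picked index 6: u0 ∈ [-33/490, 37/490)
j=8 picked index 7: u0 ∈ [-6/245, 19/245)
j=9 picked index 8: u0 ∈ [-11/490, 29/490)
intersection: [0, 3/490)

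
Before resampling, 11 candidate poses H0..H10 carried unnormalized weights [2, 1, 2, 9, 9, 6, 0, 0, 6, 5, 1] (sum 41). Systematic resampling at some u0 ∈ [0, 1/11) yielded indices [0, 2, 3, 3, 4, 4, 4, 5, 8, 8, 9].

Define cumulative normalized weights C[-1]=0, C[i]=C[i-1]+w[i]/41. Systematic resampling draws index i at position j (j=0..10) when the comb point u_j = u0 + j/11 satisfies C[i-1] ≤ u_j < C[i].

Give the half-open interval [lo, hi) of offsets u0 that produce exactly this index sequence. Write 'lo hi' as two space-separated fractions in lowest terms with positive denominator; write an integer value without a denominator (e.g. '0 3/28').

C = [2/41, 3/41, 5/41, 14/41, 23/41, 29/41, 29/41, 29/41, 35/41, 40/41, 1]
j=0 picked index 0: u0 ∈ [0, 2/41)
j=1 picked index 2: u0 ∈ [-8/451, 14/451)
j=2 picked index 3: u0 ∈ [-27/451, 72/451)
j=3 picked index 3: u0 ∈ [-68/451, 31/451)
j=4 picked index 4: u0 ∈ [-10/451, 89/451)
j=5 picked index 4: u0 ∈ [-51/451, 48/451)
j=6 picked index 4: u0 ∈ [-92/451, 7/451)
j=7 picked index 5: u0 ∈ [-34/451, 32/451)
j=8 picked index 8: u0 ∈ [-9/451, 57/451)
j=9 picked index 8: u0 ∈ [-50/451, 16/451)
j=10 picked index 9: u0 ∈ [-25/451, 30/451)
intersection: [0, 7/451)

0 7/451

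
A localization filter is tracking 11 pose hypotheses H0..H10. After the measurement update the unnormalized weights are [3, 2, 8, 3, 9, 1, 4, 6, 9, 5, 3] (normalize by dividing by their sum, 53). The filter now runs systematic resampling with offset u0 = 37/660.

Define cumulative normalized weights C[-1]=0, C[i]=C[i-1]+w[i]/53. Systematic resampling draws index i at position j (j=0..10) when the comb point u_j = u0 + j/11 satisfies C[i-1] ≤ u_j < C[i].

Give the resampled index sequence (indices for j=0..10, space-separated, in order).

C = [3/53, 5/53, 13/53, 16/53, 25/53, 26/53, 30/53, 36/53, 45/53, 50/53, 1]
j=0: u_0=37/660 ∈ [0, 3/53) → index 0
j=1: u_1=97/660 ∈ [5/53, 13/53) → index 2
j=2: u_2=157/660 ∈ [5/53, 13/53) → index 2
j=3: u_3=217/660 ∈ [16/53, 25/53) → index 4
j=4: u_4=277/660 ∈ [16/53, 25/53) → index 4
j=5: u_5=337/660 ∈ [26/53, 30/53) → index 6
j=6: u_6=397/660 ∈ [30/53, 36/53) → index 7
j=7: u_7=457/660 ∈ [36/53, 45/53) → index 8
j=8: u_8=47/60 ∈ [36/53, 45/53) → index 8
j=9: u_9=577/660 ∈ [45/53, 50/53) → index 9
j=10: u_10=637/660 ∈ [50/53, 1) → index 10

0 2 2 4 4 6 7 8 8 9 10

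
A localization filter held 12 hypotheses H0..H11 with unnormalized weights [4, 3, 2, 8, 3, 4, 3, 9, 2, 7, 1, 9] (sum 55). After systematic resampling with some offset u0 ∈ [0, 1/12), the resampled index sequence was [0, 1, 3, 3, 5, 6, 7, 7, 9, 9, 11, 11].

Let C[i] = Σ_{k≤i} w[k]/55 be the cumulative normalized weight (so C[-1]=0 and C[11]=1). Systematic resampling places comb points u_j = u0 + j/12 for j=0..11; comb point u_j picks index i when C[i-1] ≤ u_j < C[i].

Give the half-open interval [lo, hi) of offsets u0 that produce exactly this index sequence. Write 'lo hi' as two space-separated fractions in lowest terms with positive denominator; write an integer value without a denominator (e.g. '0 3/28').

1/33 29/660

C = [4/55, 7/55, 9/55, 17/55, 4/11, 24/55, 27/55, 36/55, 38/55, 9/11, 46/55, 1]
j=0 picked index 0: u0 ∈ [0, 4/55)
j=1 picked index 1: u0 ∈ [-7/660, 29/660)
j=2 picked index 3: u0 ∈ [-1/330, 47/330)
j=3 picked index 3: u0 ∈ [-19/220, 13/220)
j=4 picked index 5: u0 ∈ [1/33, 17/165)
j=5 picked index 6: u0 ∈ [13/660, 49/660)
j=6 picked index 7: u0 ∈ [-1/110, 17/110)
j=7 picked index 7: u0 ∈ [-61/660, 47/660)
j=8 picked index 9: u0 ∈ [4/165, 5/33)
j=9 picked index 9: u0 ∈ [-13/220, 3/44)
j=10 picked index 11: u0 ∈ [1/330, 1/6)
j=11 picked index 11: u0 ∈ [-53/660, 1/12)
intersection: [1/33, 29/660)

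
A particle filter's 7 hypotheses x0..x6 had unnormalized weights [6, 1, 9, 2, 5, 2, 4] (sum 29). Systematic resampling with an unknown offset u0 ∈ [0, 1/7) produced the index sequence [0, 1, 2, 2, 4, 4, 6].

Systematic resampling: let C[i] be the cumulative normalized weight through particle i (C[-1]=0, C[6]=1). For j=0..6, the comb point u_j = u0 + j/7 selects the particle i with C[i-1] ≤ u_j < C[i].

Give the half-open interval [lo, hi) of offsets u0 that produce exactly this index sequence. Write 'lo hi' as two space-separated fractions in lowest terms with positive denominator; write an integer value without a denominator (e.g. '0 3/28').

13/203 16/203

C = [6/29, 7/29, 16/29, 18/29, 23/29, 25/29, 1]
j=0 picked index 0: u0 ∈ [0, 6/29)
j=1 picked index 1: u0 ∈ [13/203, 20/203)
j=2 picked index 2: u0 ∈ [-9/203, 54/203)
j=3 picked index 2: u0 ∈ [-38/203, 25/203)
j=4 picked index 4: u0 ∈ [10/203, 45/203)
j=5 picked index 4: u0 ∈ [-19/203, 16/203)
j=6 picked index 6: u0 ∈ [1/203, 1/7)
intersection: [13/203, 16/203)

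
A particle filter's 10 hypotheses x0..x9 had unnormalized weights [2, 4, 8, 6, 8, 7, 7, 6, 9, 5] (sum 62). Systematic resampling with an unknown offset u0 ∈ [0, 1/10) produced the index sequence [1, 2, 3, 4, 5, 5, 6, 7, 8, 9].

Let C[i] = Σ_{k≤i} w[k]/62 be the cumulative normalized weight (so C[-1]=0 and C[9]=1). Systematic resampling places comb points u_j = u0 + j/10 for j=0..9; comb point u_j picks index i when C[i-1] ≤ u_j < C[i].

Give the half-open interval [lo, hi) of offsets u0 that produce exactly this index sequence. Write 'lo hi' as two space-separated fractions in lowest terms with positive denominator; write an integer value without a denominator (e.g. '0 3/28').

C = [1/31, 3/31, 7/31, 10/31, 14/31, 35/62, 21/31, 24/31, 57/62, 1]
j=0 picked index 1: u0 ∈ [1/31, 3/31)
j=1 picked index 2: u0 ∈ [-1/310, 39/310)
j=2 picked index 3: u0 ∈ [4/155, 19/155)
j=3 picked index 4: u0 ∈ [7/310, 47/310)
j=4 picked index 5: u0 ∈ [8/155, 51/310)
j=5 picked index 5: u0 ∈ [-3/62, 2/31)
j=6 picked index 6: u0 ∈ [-11/310, 12/155)
j=7 picked index 7: u0 ∈ [-7/310, 23/310)
j=8 picked index 8: u0 ∈ [-4/155, 37/310)
j=9 picked index 9: u0 ∈ [3/155, 1/10)
intersection: [8/155, 2/31)

8/155 2/31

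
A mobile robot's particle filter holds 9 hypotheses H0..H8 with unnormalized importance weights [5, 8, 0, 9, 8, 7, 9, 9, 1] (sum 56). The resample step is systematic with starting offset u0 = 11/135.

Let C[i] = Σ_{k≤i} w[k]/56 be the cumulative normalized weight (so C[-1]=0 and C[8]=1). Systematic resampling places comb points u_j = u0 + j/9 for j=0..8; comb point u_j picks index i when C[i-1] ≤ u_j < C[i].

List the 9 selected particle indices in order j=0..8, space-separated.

0 1 3 4 4 5 6 7 7

C = [5/56, 13/56, 13/56, 11/28, 15/28, 37/56, 23/28, 55/56, 1]
j=0: u_0=11/135 ∈ [0, 5/56) → index 0
j=1: u_1=26/135 ∈ [5/56, 13/56) → index 1
j=2: u_2=41/135 ∈ [13/56, 11/28) → index 3
j=3: u_3=56/135 ∈ [11/28, 15/28) → index 4
j=4: u_4=71/135 ∈ [11/28, 15/28) → index 4
j=5: u_5=86/135 ∈ [15/28, 37/56) → index 5
j=6: u_6=101/135 ∈ [37/56, 23/28) → index 6
j=7: u_7=116/135 ∈ [23/28, 55/56) → index 7
j=8: u_8=131/135 ∈ [23/28, 55/56) → index 7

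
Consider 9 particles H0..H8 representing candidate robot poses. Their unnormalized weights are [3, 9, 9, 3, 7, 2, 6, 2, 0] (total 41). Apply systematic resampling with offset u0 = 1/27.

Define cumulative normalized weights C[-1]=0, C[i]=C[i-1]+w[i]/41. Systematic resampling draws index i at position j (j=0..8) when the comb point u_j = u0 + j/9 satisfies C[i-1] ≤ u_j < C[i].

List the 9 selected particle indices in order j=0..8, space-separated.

0 1 1 2 2 4 4 6 6

C = [3/41, 12/41, 21/41, 24/41, 31/41, 33/41, 39/41, 1, 1]
j=0: u_0=1/27 ∈ [0, 3/41) → index 0
j=1: u_1=4/27 ∈ [3/41, 12/41) → index 1
j=2: u_2=7/27 ∈ [3/41, 12/41) → index 1
j=3: u_3=10/27 ∈ [12/41, 21/41) → index 2
j=4: u_4=13/27 ∈ [12/41, 21/41) → index 2
j=5: u_5=16/27 ∈ [24/41, 31/41) → index 4
j=6: u_6=19/27 ∈ [24/41, 31/41) → index 4
j=7: u_7=22/27 ∈ [33/41, 39/41) → index 6
j=8: u_8=25/27 ∈ [33/41, 39/41) → index 6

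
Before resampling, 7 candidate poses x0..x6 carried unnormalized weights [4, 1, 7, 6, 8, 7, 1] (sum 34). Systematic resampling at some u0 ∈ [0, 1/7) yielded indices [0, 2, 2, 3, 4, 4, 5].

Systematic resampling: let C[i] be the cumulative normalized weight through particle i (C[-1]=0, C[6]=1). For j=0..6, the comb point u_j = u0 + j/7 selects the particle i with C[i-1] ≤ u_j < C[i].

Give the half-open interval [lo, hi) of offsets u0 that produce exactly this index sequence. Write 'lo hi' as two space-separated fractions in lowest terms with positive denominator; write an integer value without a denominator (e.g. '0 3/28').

C = [2/17, 5/34, 6/17, 9/17, 13/17, 33/34, 1]
j=0 picked index 0: u0 ∈ [0, 2/17)
j=1 picked index 2: u0 ∈ [1/238, 25/119)
j=2 picked index 2: u0 ∈ [-33/238, 8/119)
j=3 picked index 3: u0 ∈ [-9/119, 12/119)
j=4 picked index 4: u0 ∈ [-5/119, 23/119)
j=5 picked index 4: u0 ∈ [-22/119, 6/119)
j=6 picked index 5: u0 ∈ [-11/119, 27/238)
intersection: [1/238, 6/119)

1/238 6/119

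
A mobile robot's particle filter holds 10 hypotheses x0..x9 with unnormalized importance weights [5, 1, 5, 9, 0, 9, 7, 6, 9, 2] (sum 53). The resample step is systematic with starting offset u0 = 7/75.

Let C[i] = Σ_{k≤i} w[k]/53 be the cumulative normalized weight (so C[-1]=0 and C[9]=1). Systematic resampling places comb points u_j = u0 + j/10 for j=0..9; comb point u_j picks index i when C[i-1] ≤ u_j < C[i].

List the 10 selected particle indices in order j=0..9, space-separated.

0 2 3 5 5 6 7 8 8 9

C = [5/53, 6/53, 11/53, 20/53, 20/53, 29/53, 36/53, 42/53, 51/53, 1]
j=0: u_0=7/75 ∈ [0, 5/53) → index 0
j=1: u_1=29/150 ∈ [6/53, 11/53) → index 2
j=2: u_2=22/75 ∈ [11/53, 20/53) → index 3
j=3: u_3=59/150 ∈ [20/53, 29/53) → index 5
j=4: u_4=37/75 ∈ [20/53, 29/53) → index 5
j=5: u_5=89/150 ∈ [29/53, 36/53) → index 6
j=6: u_6=52/75 ∈ [36/53, 42/53) → index 7
j=7: u_7=119/150 ∈ [42/53, 51/53) → index 8
j=8: u_8=67/75 ∈ [42/53, 51/53) → index 8
j=9: u_9=149/150 ∈ [51/53, 1) → index 9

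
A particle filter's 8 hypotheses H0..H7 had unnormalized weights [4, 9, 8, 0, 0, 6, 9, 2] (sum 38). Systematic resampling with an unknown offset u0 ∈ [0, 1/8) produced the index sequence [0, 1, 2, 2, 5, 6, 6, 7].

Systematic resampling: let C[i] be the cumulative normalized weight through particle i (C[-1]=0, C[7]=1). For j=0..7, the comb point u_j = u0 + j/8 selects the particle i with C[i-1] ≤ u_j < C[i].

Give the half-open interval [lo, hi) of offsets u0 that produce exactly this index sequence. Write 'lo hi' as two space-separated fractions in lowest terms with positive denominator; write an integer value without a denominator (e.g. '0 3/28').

C = [2/19, 13/38, 21/38, 21/38, 21/38, 27/38, 18/19, 1]
j=0 picked index 0: u0 ∈ [0, 2/19)
j=1 picked index 1: u0 ∈ [-3/152, 33/152)
j=2 picked index 2: u0 ∈ [7/76, 23/76)
j=3 picked index 2: u0 ∈ [-5/152, 27/152)
j=4 picked index 5: u0 ∈ [1/19, 4/19)
j=5 picked index 6: u0 ∈ [13/152, 49/152)
j=6 picked index 6: u0 ∈ [-3/76, 15/76)
j=7 picked index 7: u0 ∈ [11/152, 1/8)
intersection: [7/76, 2/19)

7/76 2/19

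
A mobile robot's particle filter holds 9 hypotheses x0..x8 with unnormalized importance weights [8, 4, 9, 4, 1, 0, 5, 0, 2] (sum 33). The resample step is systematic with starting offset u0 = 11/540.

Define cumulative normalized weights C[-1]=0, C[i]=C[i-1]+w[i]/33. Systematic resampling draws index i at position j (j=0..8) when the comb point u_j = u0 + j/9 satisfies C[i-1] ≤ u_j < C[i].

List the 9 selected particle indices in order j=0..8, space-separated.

0 0 1 1 2 2 3 6 6

C = [8/33, 4/11, 7/11, 25/33, 26/33, 26/33, 31/33, 31/33, 1]
j=0: u_0=11/540 ∈ [0, 8/33) → index 0
j=1: u_1=71/540 ∈ [0, 8/33) → index 0
j=2: u_2=131/540 ∈ [8/33, 4/11) → index 1
j=3: u_3=191/540 ∈ [8/33, 4/11) → index 1
j=4: u_4=251/540 ∈ [4/11, 7/11) → index 2
j=5: u_5=311/540 ∈ [4/11, 7/11) → index 2
j=6: u_6=371/540 ∈ [7/11, 25/33) → index 3
j=7: u_7=431/540 ∈ [26/33, 31/33) → index 6
j=8: u_8=491/540 ∈ [26/33, 31/33) → index 6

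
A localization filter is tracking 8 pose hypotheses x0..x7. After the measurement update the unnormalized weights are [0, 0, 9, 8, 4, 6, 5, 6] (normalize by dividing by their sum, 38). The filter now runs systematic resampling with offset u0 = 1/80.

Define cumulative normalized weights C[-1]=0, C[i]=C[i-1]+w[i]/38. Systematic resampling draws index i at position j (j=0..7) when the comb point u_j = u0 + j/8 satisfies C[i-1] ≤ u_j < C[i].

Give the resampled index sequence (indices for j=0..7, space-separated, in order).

C = [0, 0, 9/38, 17/38, 21/38, 27/38, 16/19, 1]
j=0: u_0=1/80 ∈ [0, 9/38) → index 2
j=1: u_1=11/80 ∈ [0, 9/38) → index 2
j=2: u_2=21/80 ∈ [9/38, 17/38) → index 3
j=3: u_3=31/80 ∈ [9/38, 17/38) → index 3
j=4: u_4=41/80 ∈ [17/38, 21/38) → index 4
j=5: u_5=51/80 ∈ [21/38, 27/38) → index 5
j=6: u_6=61/80 ∈ [27/38, 16/19) → index 6
j=7: u_7=71/80 ∈ [16/19, 1) → index 7

2 2 3 3 4 5 6 7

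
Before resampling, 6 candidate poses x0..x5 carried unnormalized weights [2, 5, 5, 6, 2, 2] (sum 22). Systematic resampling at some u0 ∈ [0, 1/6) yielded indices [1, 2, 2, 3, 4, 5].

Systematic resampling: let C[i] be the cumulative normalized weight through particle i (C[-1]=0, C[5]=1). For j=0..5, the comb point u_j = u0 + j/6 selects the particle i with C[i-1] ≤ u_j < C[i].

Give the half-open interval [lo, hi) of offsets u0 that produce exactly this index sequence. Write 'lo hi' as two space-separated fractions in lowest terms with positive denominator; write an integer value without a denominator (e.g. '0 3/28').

5/33 1/6

C = [1/11, 7/22, 6/11, 9/11, 10/11, 1]
j=0 picked index 1: u0 ∈ [1/11, 7/22)
j=1 picked index 2: u0 ∈ [5/33, 25/66)
j=2 picked index 2: u0 ∈ [-1/66, 7/33)
j=3 picked index 3: u0 ∈ [1/22, 7/22)
j=4 picked index 4: u0 ∈ [5/33, 8/33)
j=5 picked index 5: u0 ∈ [5/66, 1/6)
intersection: [5/33, 1/6)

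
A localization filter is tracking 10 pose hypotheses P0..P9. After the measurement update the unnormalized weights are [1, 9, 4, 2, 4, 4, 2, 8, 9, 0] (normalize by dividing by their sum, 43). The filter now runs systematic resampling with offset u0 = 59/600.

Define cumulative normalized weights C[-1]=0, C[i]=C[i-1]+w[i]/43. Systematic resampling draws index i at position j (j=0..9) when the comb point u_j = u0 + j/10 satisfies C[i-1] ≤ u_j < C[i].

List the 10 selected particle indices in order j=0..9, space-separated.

C = [1/43, 10/43, 14/43, 16/43, 20/43, 24/43, 26/43, 34/43, 1, 1]
j=0: u_0=59/600 ∈ [1/43, 10/43) → index 1
j=1: u_1=119/600 ∈ [1/43, 10/43) → index 1
j=2: u_2=179/600 ∈ [10/43, 14/43) → index 2
j=3: u_3=239/600 ∈ [16/43, 20/43) → index 4
j=4: u_4=299/600 ∈ [20/43, 24/43) → index 5
j=5: u_5=359/600 ∈ [24/43, 26/43) → index 6
j=6: u_6=419/600 ∈ [26/43, 34/43) → index 7
j=7: u_7=479/600 ∈ [34/43, 1) → index 8
j=8: u_8=539/600 ∈ [34/43, 1) → index 8
j=9: u_9=599/600 ∈ [34/43, 1) → index 8

1 1 2 4 5 6 7 8 8 8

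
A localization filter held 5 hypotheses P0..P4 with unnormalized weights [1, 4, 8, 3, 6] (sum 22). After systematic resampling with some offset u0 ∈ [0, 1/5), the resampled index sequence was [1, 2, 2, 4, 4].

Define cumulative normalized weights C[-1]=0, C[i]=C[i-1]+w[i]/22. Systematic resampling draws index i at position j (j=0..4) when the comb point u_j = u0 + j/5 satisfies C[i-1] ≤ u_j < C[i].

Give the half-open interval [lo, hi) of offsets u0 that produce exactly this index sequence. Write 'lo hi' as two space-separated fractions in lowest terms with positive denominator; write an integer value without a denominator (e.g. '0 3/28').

7/55 21/110

C = [1/22, 5/22, 13/22, 8/11, 1]
j=0 picked index 1: u0 ∈ [1/22, 5/22)
j=1 picked index 2: u0 ∈ [3/110, 43/110)
j=2 picked index 2: u0 ∈ [-19/110, 21/110)
j=3 picked index 4: u0 ∈ [7/55, 2/5)
j=4 picked index 4: u0 ∈ [-4/55, 1/5)
intersection: [7/55, 21/110)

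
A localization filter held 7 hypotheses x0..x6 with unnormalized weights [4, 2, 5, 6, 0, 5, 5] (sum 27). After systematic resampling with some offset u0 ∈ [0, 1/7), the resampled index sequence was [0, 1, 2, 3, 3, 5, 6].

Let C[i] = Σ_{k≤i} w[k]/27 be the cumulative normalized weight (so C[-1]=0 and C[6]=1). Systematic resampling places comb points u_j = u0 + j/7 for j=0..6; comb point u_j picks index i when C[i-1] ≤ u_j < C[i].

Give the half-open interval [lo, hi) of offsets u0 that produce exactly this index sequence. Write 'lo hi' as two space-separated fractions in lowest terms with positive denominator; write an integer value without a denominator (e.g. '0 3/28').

1/189 11/189

C = [4/27, 2/9, 11/27, 17/27, 17/27, 22/27, 1]
j=0 picked index 0: u0 ∈ [0, 4/27)
j=1 picked index 1: u0 ∈ [1/189, 5/63)
j=2 picked index 2: u0 ∈ [-4/63, 23/189)
j=3 picked index 3: u0 ∈ [-4/189, 38/189)
j=4 picked index 3: u0 ∈ [-31/189, 11/189)
j=5 picked index 5: u0 ∈ [-16/189, 19/189)
j=6 picked index 6: u0 ∈ [-8/189, 1/7)
intersection: [1/189, 11/189)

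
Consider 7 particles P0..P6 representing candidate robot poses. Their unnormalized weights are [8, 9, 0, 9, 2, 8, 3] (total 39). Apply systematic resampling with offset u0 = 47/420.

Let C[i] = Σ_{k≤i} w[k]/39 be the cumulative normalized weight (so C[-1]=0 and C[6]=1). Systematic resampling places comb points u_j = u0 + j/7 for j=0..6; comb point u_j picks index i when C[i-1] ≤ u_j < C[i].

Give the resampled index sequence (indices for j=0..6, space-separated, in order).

0 1 1 3 4 5 6

C = [8/39, 17/39, 17/39, 2/3, 28/39, 12/13, 1]
j=0: u_0=47/420 ∈ [0, 8/39) → index 0
j=1: u_1=107/420 ∈ [8/39, 17/39) → index 1
j=2: u_2=167/420 ∈ [8/39, 17/39) → index 1
j=3: u_3=227/420 ∈ [17/39, 2/3) → index 3
j=4: u_4=41/60 ∈ [2/3, 28/39) → index 4
j=5: u_5=347/420 ∈ [28/39, 12/13) → index 5
j=6: u_6=407/420 ∈ [12/13, 1) → index 6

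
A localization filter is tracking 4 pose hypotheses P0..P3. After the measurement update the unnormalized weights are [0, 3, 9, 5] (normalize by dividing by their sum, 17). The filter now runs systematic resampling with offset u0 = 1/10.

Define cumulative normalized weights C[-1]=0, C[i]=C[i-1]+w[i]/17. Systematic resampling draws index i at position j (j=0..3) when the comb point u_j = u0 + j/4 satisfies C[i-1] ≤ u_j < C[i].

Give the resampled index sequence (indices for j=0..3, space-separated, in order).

C = [0, 3/17, 12/17, 1]
j=0: u_0=1/10 ∈ [0, 3/17) → index 1
j=1: u_1=7/20 ∈ [3/17, 12/17) → index 2
j=2: u_2=3/5 ∈ [3/17, 12/17) → index 2
j=3: u_3=17/20 ∈ [12/17, 1) → index 3

1 2 2 3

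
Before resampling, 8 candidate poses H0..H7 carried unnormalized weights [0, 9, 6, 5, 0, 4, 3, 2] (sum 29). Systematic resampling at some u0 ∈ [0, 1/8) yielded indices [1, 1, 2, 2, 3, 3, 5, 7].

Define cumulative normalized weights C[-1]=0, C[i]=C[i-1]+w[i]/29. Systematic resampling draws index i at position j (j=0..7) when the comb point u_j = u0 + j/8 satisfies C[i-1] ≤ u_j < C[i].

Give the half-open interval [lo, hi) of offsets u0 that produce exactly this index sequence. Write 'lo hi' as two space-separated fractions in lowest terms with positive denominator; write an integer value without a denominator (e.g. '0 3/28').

7/116 15/232

C = [0, 9/29, 15/29, 20/29, 20/29, 24/29, 27/29, 1]
j=0 picked index 1: u0 ∈ [0, 9/29)
j=1 picked index 1: u0 ∈ [-1/8, 43/232)
j=2 picked index 2: u0 ∈ [7/116, 31/116)
j=3 picked index 2: u0 ∈ [-15/232, 33/232)
j=4 picked index 3: u0 ∈ [1/58, 11/58)
j=5 picked index 3: u0 ∈ [-25/232, 15/232)
j=6 picked index 5: u0 ∈ [-7/116, 9/116)
j=7 picked index 7: u0 ∈ [13/232, 1/8)
intersection: [7/116, 15/232)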